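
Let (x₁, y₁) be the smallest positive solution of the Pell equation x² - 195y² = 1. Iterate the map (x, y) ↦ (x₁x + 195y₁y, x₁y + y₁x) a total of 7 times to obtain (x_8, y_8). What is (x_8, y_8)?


Step 1: Find the fundamental solution (x₁, y₁) of x² - 195y² = 1.
  Expand √195 as a continued fraction. a₀ = ⌊√195⌋ = 13; iterate m_{k+1} = d_k·a_k − m_k, d_{k+1} = (195 − m_{k+1}²)/d_k, a_{k+1} = ⌊(a₀ + m_{k+1})/d_{k+1}⌋ (starting m₀ = 0, d₀ = 1), with convergents p_k = a_k·p_{k-1} + p_{k-2}, q_k = a_k·q_{k-1} + q_{k-2} (p₋₁ = 1, q₋₁ = 0):
  k = 0: a₀ = 13; p₀/q₀ = 13/1; p₀² − 195·q₀² = 169 − 195 = -26.
  k = 1: m = 13, d = 26, a = ⌊(13 + 13)/26⌋ = 1; p/q = (1·13 + 1)/(1·1 + 0) = 14/1; p² − 195·q² = 196 − 195 = 1.
  The first convergent with p² − 195·q² = 1 gives the fundamental solution (x₁, y₁) = (14, 1).
Step 2: Apply the recurrence (x_{n+1}, y_{n+1}) = (x₁x_n + 195y₁y_n, x₁y_n + y₁x_n) repeatedly.
  From (x_1, y_1) = (14, 1): x_2 = 14·14 + 195·1·1 = 391; y_2 = 14·1 + 1·14 = 28.
  From (x_2, y_2) = (391, 28): x_3 = 14·391 + 195·1·28 = 10934; y_3 = 14·28 + 1·391 = 783.
  From (x_3, y_3) = (10934, 783): x_4 = 14·10934 + 195·1·783 = 305761; y_4 = 14·783 + 1·10934 = 21896.
  From (x_4, y_4) = (305761, 21896): x_5 = 14·305761 + 195·1·21896 = 8550374; y_5 = 14·21896 + 1·305761 = 612305.
  From (x_5, y_5) = (8550374, 612305): x_6 = 14·8550374 + 195·1·612305 = 239104711; y_6 = 14·612305 + 1·8550374 = 17122644.
  From (x_6, y_6) = (239104711, 17122644): x_7 = 14·239104711 + 195·1·17122644 = 6686381534; y_7 = 14·17122644 + 1·239104711 = 478821727.
  From (x_7, y_7) = (6686381534, 478821727): x_8 = 14·6686381534 + 195·1·478821727 = 186979578241; y_8 = 14·478821727 + 1·6686381534 = 13389885712.
Step 3: Verify x_8² - 195·y_8² = 34961362679182240654081 - 34961362679182240654080 = 1 (should be 1). ✓

(x_1, y_1) = (14, 1); (x_8, y_8) = (186979578241, 13389885712).


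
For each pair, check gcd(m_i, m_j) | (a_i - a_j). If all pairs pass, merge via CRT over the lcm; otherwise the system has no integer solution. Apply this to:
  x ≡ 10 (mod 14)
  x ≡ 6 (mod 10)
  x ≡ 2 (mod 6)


Moduli 14, 10, 6 are not pairwise coprime, so CRT works modulo lcm(m_i) when all pairwise compatibility conditions hold.
Pairwise compatibility: gcd(m_i, m_j) must divide a_i - a_j for every pair.
Merge one congruence at a time:
  Start: x ≡ 10 (mod 14).
  Combine with x ≡ 6 (mod 10): gcd(14, 10) = 2; 6 - 10 = -4, which IS divisible by 2, so compatible.
    Write x = 10 + 14·t and substitute into x ≡ 6 (mod 10): 14·t ≡ 6 − 10 = -4 (mod 10).
    Divide the congruence (and modulus) by g = 2: 7·t ≡ -2 (mod 5).
    Reduce coefficients mod 5: 2·t ≡ 3 (mod 5).
    The inverse of 2 mod 5 is 3 (since 2·3 = 6 = 1·5 + 1), so t ≡ 3·3 = 9 ≡ 4 (mod 5).
    Then x = 10 + 14·4 = 66, valid modulo lcm(14, 10) = 70: x ≡ 66 (mod 70).
  Combine with x ≡ 2 (mod 6): gcd(70, 6) = 2; 2 - 66 = -64, which IS divisible by 2, so compatible.
    Write x = 66 + 70·t and substitute into x ≡ 2 (mod 6): 70·t ≡ 2 − 66 = -64 (mod 6).
    Divide the congruence (and modulus) by g = 2: 35·t ≡ -32 (mod 3).
    Reduce coefficients mod 3: 2·t ≡ 1 (mod 3).
    The inverse of 2 mod 3 is 2 (since 2·2 = 4 = 1·3 + 1), so t ≡ 2·1 = 2 ≡ 2 (mod 3).
    Then x = 66 + 70·2 = 206, valid modulo lcm(70, 6) = 210: x ≡ 206 (mod 210).
Verify: 206 mod 14 = 10, 206 mod 10 = 6, 206 mod 6 = 2.

x ≡ 206 (mod 210).


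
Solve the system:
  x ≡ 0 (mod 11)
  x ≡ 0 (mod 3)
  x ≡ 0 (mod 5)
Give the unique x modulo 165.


Moduli 11, 3, 5 are pairwise coprime; by CRT there is a unique solution modulo M = 11 · 3 · 5 = 165.
Solve pairwise, accumulating the modulus:
  Start with x ≡ 0 (mod 11).
  Combine with x ≡ 0 (mod 3): since gcd(11, 3) = 1, we get a unique residue mod 33.
    Write x = 0 + 11·t and substitute into x ≡ 0 (mod 3): 11·t ≡ 0 − 0 = 0 (mod 3).
    Reduce coefficients mod 3: 2·t ≡ 0 (mod 3).
    The inverse of 2 mod 3 is 2 (since 2·2 = 4 = 1·3 + 1), so t ≡ 2·0 = 0 ≡ 0 (mod 3).
    Then x = 0 + 11·0 = 0, valid modulo lcm(11, 3) = 33: x ≡ 0 (mod 33).
  Combine with x ≡ 0 (mod 5): since gcd(33, 5) = 1, we get a unique residue mod 165.
    Write x = 0 + 33·t and substitute into x ≡ 0 (mod 5): 33·t ≡ 0 − 0 = 0 (mod 5).
    Reduce coefficients mod 5: 3·t ≡ 0 (mod 5).
    The inverse of 3 mod 5 is 2 (since 3·2 = 6 = 1·5 + 1), so t ≡ 2·0 = 0 ≡ 0 (mod 5).
    Then x = 0 + 33·0 = 0, valid modulo lcm(33, 5) = 165: x ≡ 0 (mod 165).
Verify: 0 mod 11 = 0 ✓, 0 mod 3 = 0 ✓, 0 mod 5 = 0 ✓.

x ≡ 0 (mod 165).


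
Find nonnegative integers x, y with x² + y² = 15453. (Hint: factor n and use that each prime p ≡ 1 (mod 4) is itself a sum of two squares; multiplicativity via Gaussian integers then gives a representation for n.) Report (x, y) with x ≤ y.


Step 1: Factor n = 15453 = 3^2 · 17 · 101.
Step 2: Check the mod-4 condition on each prime factor: 3 ≡ 3 (mod 4), exponent 2 (must be even); 17 ≡ 1 (mod 4), exponent 1; 101 ≡ 1 (mod 4), exponent 1.
All primes ≡ 3 (mod 4) appear to even exponent (or don't appear), so by the two-squares theorem n IS expressible as a sum of two squares.
Step 3: Build a representation. Group n = k² · m with k = 3 and m = 17 · 101 = 1717 (a product of primes ≡ 1 (mod 4)); a representation of m scales to one of n via (k·x)² + (k·y)² = k²(x² + y²). Each prime p ≡ 1 (mod 4) is itself a sum of two squares; find a² by testing p − a² for a perfect square:
  17: 17 − 1² = 16 = 4² ⇒ 17 = 1² + 4².
  101: 101 − 1² = 100 = 10² ⇒ 101 = 1² + 10².
  Combine using the Brahmagupta–Fibonacci identity (a² + b²)(c² + d²) = (ac − bd)² + (ad + bc)² = (ac + bd)² + (ad − bc)²:
  17 · 101 = 1717: from (1² + 4²)(1² + 10²), take (1·1 − 4·10, 1·10 + 4·1) = (1 − 40, 10 + 4) = (-39, 14); dropping signs (only squares matter) gives (39, 14); check 39² + 14² = 1521 + 196 = 1717 ✓.
  Scale by k = 3: (3·39, 3·14) = (117, 42).
Step 4: Order so x ≤ y and verify: 42² + 117² = 1764 + 13689 = 15453 = n. ✓

n = 15453 = 42² + 117² (one valid representation with x ≤ y).


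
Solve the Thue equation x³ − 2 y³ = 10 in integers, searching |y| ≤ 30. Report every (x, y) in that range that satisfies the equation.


The equation is x³ - 2y³ = 10. For fixed y, x³ = 2·y³ + 10, so a solution requires the RHS to be a perfect cube.
Strategy: iterate y from -30 to 30, compute RHS = 2·y³ + 10, and check whether it is a (positive or negative) perfect cube.
Check small values of y:
  y = 0: RHS = 10 is not a perfect cube.
  y = 1: RHS = 12 is not a perfect cube.
  y = -1: RHS = 8 = (2)³ ⇒ x = 2 works.
  y = 2: RHS = 26 is not a perfect cube.
  y = -2: RHS = -6 is not a perfect cube.
  y = 3: RHS = 64 = (4)³ ⇒ x = 4 works.
  y = -3: RHS = -44 is not a perfect cube.
Continuing the search up to |y| = 30 finds no further solutions beyond those listed.
Collected solutions: (2, -1), (4, 3).

Solutions (with |y| ≤ 30): (2, -1), (4, 3).


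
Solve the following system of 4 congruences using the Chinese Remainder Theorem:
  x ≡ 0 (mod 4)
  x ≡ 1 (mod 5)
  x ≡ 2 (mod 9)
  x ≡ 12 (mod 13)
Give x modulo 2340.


Product of moduli M = 4 · 5 · 9 · 13 = 2340.
Merge one congruence at a time:
  Start: x ≡ 0 (mod 4).
  Combine with x ≡ 1 (mod 5); new modulus lcm = 20.
    Write x = 0 + 4·t and substitute into x ≡ 1 (mod 5): 4·t ≡ 1 − 0 = 1 (mod 5).
    The inverse of 4 mod 5 is 4 (since 4·4 = 16 = 3·5 + 1), so t ≡ 4·1 = 4 ≡ 4 (mod 5).
    Then x = 0 + 4·4 = 16, valid modulo lcm(4, 5) = 20: x ≡ 16 (mod 20).
  Combine with x ≡ 2 (mod 9); new modulus lcm = 180.
    Write x = 16 + 20·t and substitute into x ≡ 2 (mod 9): 20·t ≡ 2 − 16 = -14 (mod 9).
    Reduce coefficients mod 9: 2·t ≡ 4 (mod 9).
    The inverse of 2 mod 9 is 5 (since 2·5 = 10 = 1·9 + 1), so t ≡ 5·4 = 20 ≡ 2 (mod 9).
    Then x = 16 + 20·2 = 56, valid modulo lcm(20, 9) = 180: x ≡ 56 (mod 180).
  Combine with x ≡ 12 (mod 13); new modulus lcm = 2340.
    Write x = 56 + 180·t and substitute into x ≡ 12 (mod 13): 180·t ≡ 12 − 56 = -44 (mod 13).
    Reduce coefficients mod 13: 11·t ≡ 8 (mod 13).
    The inverse of 11 mod 13 is 6 (since 11·6 = 66 = 5·13 + 1), so t ≡ 6·8 = 48 ≡ 9 (mod 13).
    Then x = 56 + 180·9 = 1676, valid modulo lcm(180, 13) = 2340: x ≡ 1676 (mod 2340).
Verify against each original: 1676 mod 4 = 0, 1676 mod 5 = 1, 1676 mod 9 = 2, 1676 mod 13 = 12.

x ≡ 1676 (mod 2340).


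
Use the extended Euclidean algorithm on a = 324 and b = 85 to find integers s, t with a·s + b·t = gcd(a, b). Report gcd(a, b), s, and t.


Euclidean algorithm on (324, 85) — divide until remainder is 0:
  324 = 3 · 85 + 69
  85 = 1 · 69 + 16
  69 = 4 · 16 + 5
  16 = 3 · 5 + 1
  5 = 5 · 1 + 0
gcd(324, 85) = 1.
Track Bezout coefficients alongside the remainders: start with r₀ = 324 = a·1 + b·0 (s = 1, t = 0) and r₁ = 85 = a·0 + b·1 (s = 0, t = 1); each new remainder r_{k+1} = r_{k-1} − q_k·r_k inherits s_{k+1} = s_{k-1} − q_k·s_k, t_{k+1} = t_{k-1} − q_k·t_k, so r_k = a·s_k + b·t_k at every step:
  q = 3: r = 69, s = 1 − 3·0 = 1, t = 0 − 3·1 = -3  (check: 324·1 + 85·(-3) = 69)
  q = 1: r = 16, s = 0 − 1·1 = -1, t = 1 − 1·(-3) = 4  (check: 324·(-1) + 85·4 = 16)
  q = 4: r = 5, s = 1 − 4·(-1) = 5, t = -3 − 4·4 = -19  (check: 324·5 + 85·(-19) = 5)
  q = 3: r = 1, s = -1 − 3·5 = -16, t = 4 − 3·(-19) = 61  (check: 324·(-16) + 85·61 = 1)
The row with r = 1 (the gcd) gives the Bezout coefficients s = -16, t = 61.
Result: 324 · (-16) + 85 · (61) = 1.

gcd(324, 85) = 1; s = -16, t = 61 (check: 324·(-16) + 85·61 = 1).


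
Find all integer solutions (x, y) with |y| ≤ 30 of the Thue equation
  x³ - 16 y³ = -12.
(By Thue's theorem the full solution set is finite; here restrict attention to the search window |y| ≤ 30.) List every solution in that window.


The equation is x³ - 16y³ = -12. For fixed y, x³ = 16·y³ − 12, so a solution requires the RHS to be a perfect cube.
Strategy: iterate y from -30 to 30, compute RHS = 16·y³ − 12, and check whether it is a (positive or negative) perfect cube.
Check small values of y:
  y = 0: RHS = -12 is not a perfect cube.
  y = 1: RHS = 4 is not a perfect cube.
  y = -1: RHS = -28 is not a perfect cube.
  y = 2: RHS = 116 is not a perfect cube.
  y = -2: RHS = -140 is not a perfect cube.
  y = 3: RHS = 420 is not a perfect cube.
  y = -3: RHS = -444 is not a perfect cube.
Continuing the search up to |y| = 30 finds no solutions either.
No (x, y) in the scanned range satisfies the equation.

No integer solutions with |y| ≤ 30.


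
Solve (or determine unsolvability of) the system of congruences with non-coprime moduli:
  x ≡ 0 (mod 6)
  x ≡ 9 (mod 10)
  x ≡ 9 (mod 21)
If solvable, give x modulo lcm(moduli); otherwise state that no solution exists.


Moduli 6, 10, 21 are not pairwise coprime, so CRT works modulo lcm(m_i) when all pairwise compatibility conditions hold.
Pairwise compatibility: gcd(m_i, m_j) must divide a_i - a_j for every pair.
Merge one congruence at a time:
  Start: x ≡ 0 (mod 6).
  Combine with x ≡ 9 (mod 10): gcd(6, 10) = 2, and 9 - 0 = 9 is NOT divisible by 2.
    ⇒ system is inconsistent (no integer solution).

No solution (the system is inconsistent).


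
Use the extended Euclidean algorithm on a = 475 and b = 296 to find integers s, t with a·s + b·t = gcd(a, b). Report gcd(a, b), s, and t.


Euclidean algorithm on (475, 296) — divide until remainder is 0:
  475 = 1 · 296 + 179
  296 = 1 · 179 + 117
  179 = 1 · 117 + 62
  117 = 1 · 62 + 55
  62 = 1 · 55 + 7
  55 = 7 · 7 + 6
  7 = 1 · 6 + 1
  6 = 6 · 1 + 0
gcd(475, 296) = 1.
Track Bezout coefficients alongside the remainders: start with r₀ = 475 = a·1 + b·0 (s = 1, t = 0) and r₁ = 296 = a·0 + b·1 (s = 0, t = 1); each new remainder r_{k+1} = r_{k-1} − q_k·r_k inherits s_{k+1} = s_{k-1} − q_k·s_k, t_{k+1} = t_{k-1} − q_k·t_k, so r_k = a·s_k + b·t_k at every step:
  q = 1: r = 179, s = 1 − 1·0 = 1, t = 0 − 1·1 = -1  (check: 475·1 + 296·(-1) = 179)
  q = 1: r = 117, s = 0 − 1·1 = -1, t = 1 − 1·(-1) = 2  (check: 475·(-1) + 296·2 = 117)
  q = 1: r = 62, s = 1 − 1·(-1) = 2, t = -1 − 1·2 = -3  (check: 475·2 + 296·(-3) = 62)
  q = 1: r = 55, s = -1 − 1·2 = -3, t = 2 − 1·(-3) = 5  (check: 475·(-3) + 296·5 = 55)
  q = 1: r = 7, s = 2 − 1·(-3) = 5, t = -3 − 1·5 = -8  (check: 475·5 + 296·(-8) = 7)
  q = 7: r = 6, s = -3 − 7·5 = -38, t = 5 − 7·(-8) = 61  (check: 475·(-38) + 296·61 = 6)
  q = 1: r = 1, s = 5 − 1·(-38) = 43, t = -8 − 1·61 = -69  (check: 475·43 + 296·(-69) = 1)
The row with r = 1 (the gcd) gives the Bezout coefficients s = 43, t = -69.
Result: 475 · (43) + 296 · (-69) = 1.

gcd(475, 296) = 1; s = 43, t = -69 (check: 475·43 + 296·(-69) = 1).


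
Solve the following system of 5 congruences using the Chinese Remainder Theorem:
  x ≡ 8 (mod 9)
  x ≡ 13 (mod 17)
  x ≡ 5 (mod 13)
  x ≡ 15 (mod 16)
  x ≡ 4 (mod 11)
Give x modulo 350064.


Product of moduli M = 9 · 17 · 13 · 16 · 11 = 350064.
Merge one congruence at a time:
  Start: x ≡ 8 (mod 9).
  Combine with x ≡ 13 (mod 17); new modulus lcm = 153.
    Write x = 8 + 9·t and substitute into x ≡ 13 (mod 17): 9·t ≡ 13 − 8 = 5 (mod 17).
    The inverse of 9 mod 17 is 2 (since 9·2 = 18 = 1·17 + 1), so t ≡ 2·5 = 10 ≡ 10 (mod 17).
    Then x = 8 + 9·10 = 98, valid modulo lcm(9, 17) = 153: x ≡ 98 (mod 153).
  Combine with x ≡ 5 (mod 13); new modulus lcm = 1989.
    Write x = 98 + 153·t and substitute into x ≡ 5 (mod 13): 153·t ≡ 5 − 98 = -93 (mod 13).
    Reduce coefficients mod 13: 10·t ≡ 11 (mod 13).
    The inverse of 10 mod 13 is 4 (since 10·4 = 40 = 3·13 + 1), so t ≡ 4·11 = 44 ≡ 5 (mod 13).
    Then x = 98 + 153·5 = 863, valid modulo lcm(153, 13) = 1989: x ≡ 863 (mod 1989).
  Combine with x ≡ 15 (mod 16); new modulus lcm = 31824.
    Write x = 863 + 1989·t and substitute into x ≡ 15 (mod 16): 1989·t ≡ 15 − 863 = -848 (mod 16).
    Reduce coefficients mod 16: 5·t ≡ 0 (mod 16).
    The inverse of 5 mod 16 is 13 (since 5·13 = 65 = 4·16 + 1), so t ≡ 13·0 = 0 ≡ 0 (mod 16).
    Then x = 863 + 1989·0 = 863, valid modulo lcm(1989, 16) = 31824: x ≡ 863 (mod 31824).
  Combine with x ≡ 4 (mod 11); new modulus lcm = 350064.
    Write x = 863 + 31824·t and substitute into x ≡ 4 (mod 11): 31824·t ≡ 4 − 863 = -859 (mod 11).
    Reduce coefficients mod 11: 1·t ≡ 10 (mod 11).
    So t ≡ 10 (mod 11).
    Then x = 863 + 31824·10 = 319103, valid modulo lcm(31824, 11) = 350064: x ≡ 319103 (mod 350064).
Verify against each original: 319103 mod 9 = 8, 319103 mod 17 = 13, 319103 mod 13 = 5, 319103 mod 16 = 15, 319103 mod 11 = 4.

x ≡ 319103 (mod 350064).


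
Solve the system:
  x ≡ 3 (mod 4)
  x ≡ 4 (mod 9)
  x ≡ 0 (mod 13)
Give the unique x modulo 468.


Moduli 4, 9, 13 are pairwise coprime; by CRT there is a unique solution modulo M = 4 · 9 · 13 = 468.
Solve pairwise, accumulating the modulus:
  Start with x ≡ 3 (mod 4).
  Combine with x ≡ 4 (mod 9): since gcd(4, 9) = 1, we get a unique residue mod 36.
    Write x = 3 + 4·t and substitute into x ≡ 4 (mod 9): 4·t ≡ 4 − 3 = 1 (mod 9).
    The inverse of 4 mod 9 is 7 (since 4·7 = 28 = 3·9 + 1), so t ≡ 7·1 = 7 ≡ 7 (mod 9).
    Then x = 3 + 4·7 = 31, valid modulo lcm(4, 9) = 36: x ≡ 31 (mod 36).
  Combine with x ≡ 0 (mod 13): since gcd(36, 13) = 1, we get a unique residue mod 468.
    Write x = 31 + 36·t and substitute into x ≡ 0 (mod 13): 36·t ≡ 0 − 31 = -31 (mod 13).
    Reduce coefficients mod 13: 10·t ≡ 8 (mod 13).
    The inverse of 10 mod 13 is 4 (since 10·4 = 40 = 3·13 + 1), so t ≡ 4·8 = 32 ≡ 6 (mod 13).
    Then x = 31 + 36·6 = 247, valid modulo lcm(36, 13) = 468: x ≡ 247 (mod 468).
Verify: 247 mod 4 = 3 ✓, 247 mod 9 = 4 ✓, 247 mod 13 = 0 ✓.

x ≡ 247 (mod 468).


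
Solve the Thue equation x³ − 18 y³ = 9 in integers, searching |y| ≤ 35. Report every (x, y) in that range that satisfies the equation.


The equation is x³ - 18y³ = 9. For fixed y, x³ = 18·y³ + 9, so a solution requires the RHS to be a perfect cube.
Strategy: iterate y from -35 to 35, compute RHS = 18·y³ + 9, and check whether it is a (positive or negative) perfect cube.
Check small values of y:
  y = 0: RHS = 9 is not a perfect cube.
  y = 1: RHS = 27 = (3)³ ⇒ x = 3 works.
  y = -1: RHS = -9 is not a perfect cube.
  y = 2: RHS = 153 is not a perfect cube.
  y = -2: RHS = -135 is not a perfect cube.
  y = 3: RHS = 495 is not a perfect cube.
  y = -3: RHS = -477 is not a perfect cube.
Continuing the search up to |y| = 35 finds no further solutions beyond those listed.
Collected solutions: (3, 1).

Solutions (with |y| ≤ 35): (3, 1).


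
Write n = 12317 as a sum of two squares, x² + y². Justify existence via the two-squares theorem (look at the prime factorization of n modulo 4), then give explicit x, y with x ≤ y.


Step 1: Factor n = 12317 = 109 · 113.
Step 2: Check the mod-4 condition on each prime factor: 109 ≡ 1 (mod 4), exponent 1; 113 ≡ 1 (mod 4), exponent 1.
All primes ≡ 3 (mod 4) appear to even exponent (or don't appear), so by the two-squares theorem n IS expressible as a sum of two squares.
Step 3: Build a representation. Here n = 109 · 113 is a product of primes ≡ 1 (mod 4). Each prime p ≡ 1 (mod 4) is itself a sum of two squares; find a² by testing p − a² for a perfect square:
  109: 109 − 1² = 108, 109 − 2² = 105, 109 − 3² = 100 = 10² ⇒ 109 = 3² + 10².
  113: 113 − 1² = 112, 113 − 2² = 109, 113 − 3² = 104, 113 − 4² = 97, 113 − 5² = 88, 113 − 6² = 77, 113 − 7² = 64 = 8² ⇒ 113 = 7² + 8².
  Combine using the Brahmagupta–Fibonacci identity (a² + b²)(c² + d²) = (ac − bd)² + (ad + bc)² = (ac + bd)² + (ad − bc)²:
  109 · 113 = 12317: from (3² + 10²)(7² + 8²), take (3·7 − 10·8, 3·8 + 10·7) = (21 − 80, 24 + 70) = (-59, 94); dropping signs (only squares matter) gives (59, 94); check 59² + 94² = 3481 + 8836 = 12317 ✓.
Step 4: Order so x ≤ y and verify: 59² + 94² = 3481 + 8836 = 12317 = n. ✓

n = 12317 = 59² + 94² (one valid representation with x ≤ y).


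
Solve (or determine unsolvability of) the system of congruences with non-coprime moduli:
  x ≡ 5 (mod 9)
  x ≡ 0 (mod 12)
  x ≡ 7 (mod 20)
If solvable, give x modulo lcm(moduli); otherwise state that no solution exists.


Moduli 9, 12, 20 are not pairwise coprime, so CRT works modulo lcm(m_i) when all pairwise compatibility conditions hold.
Pairwise compatibility: gcd(m_i, m_j) must divide a_i - a_j for every pair.
Merge one congruence at a time:
  Start: x ≡ 5 (mod 9).
  Combine with x ≡ 0 (mod 12): gcd(9, 12) = 3, and 0 - 5 = -5 is NOT divisible by 3.
    ⇒ system is inconsistent (no integer solution).

No solution (the system is inconsistent).


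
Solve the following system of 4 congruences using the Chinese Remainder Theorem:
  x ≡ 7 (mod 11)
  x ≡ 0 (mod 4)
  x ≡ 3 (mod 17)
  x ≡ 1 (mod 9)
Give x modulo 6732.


Product of moduli M = 11 · 4 · 17 · 9 = 6732.
Merge one congruence at a time:
  Start: x ≡ 7 (mod 11).
  Combine with x ≡ 0 (mod 4); new modulus lcm = 44.
    Write x = 7 + 11·t and substitute into x ≡ 0 (mod 4): 11·t ≡ 0 − 7 = -7 (mod 4).
    Reduce coefficients mod 4: 3·t ≡ 1 (mod 4).
    The inverse of 3 mod 4 is 3 (since 3·3 = 9 = 2·4 + 1), so t ≡ 3·1 = 3 ≡ 3 (mod 4).
    Then x = 7 + 11·3 = 40, valid modulo lcm(11, 4) = 44: x ≡ 40 (mod 44).
  Combine with x ≡ 3 (mod 17); new modulus lcm = 748.
    Write x = 40 + 44·t and substitute into x ≡ 3 (mod 17): 44·t ≡ 3 − 40 = -37 (mod 17).
    Reduce coefficients mod 17: 10·t ≡ 14 (mod 17).
    The inverse of 10 mod 17 is 12 (since 10·12 = 120 = 7·17 + 1), so t ≡ 12·14 = 168 ≡ 15 (mod 17).
    Then x = 40 + 44·15 = 700, valid modulo lcm(44, 17) = 748: x ≡ 700 (mod 748).
  Combine with x ≡ 1 (mod 9); new modulus lcm = 6732.
    Write x = 700 + 748·t and substitute into x ≡ 1 (mod 9): 748·t ≡ 1 − 700 = -699 (mod 9).
    Reduce coefficients mod 9: 1·t ≡ 3 (mod 9).
    So t ≡ 3 (mod 9).
    Then x = 700 + 748·3 = 2944, valid modulo lcm(748, 9) = 6732: x ≡ 2944 (mod 6732).
Verify against each original: 2944 mod 11 = 7, 2944 mod 4 = 0, 2944 mod 17 = 3, 2944 mod 9 = 1.

x ≡ 2944 (mod 6732).


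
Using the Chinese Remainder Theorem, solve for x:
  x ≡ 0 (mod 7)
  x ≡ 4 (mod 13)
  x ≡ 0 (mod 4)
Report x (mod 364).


Moduli 7, 13, 4 are pairwise coprime; by CRT there is a unique solution modulo M = 7 · 13 · 4 = 364.
Solve pairwise, accumulating the modulus:
  Start with x ≡ 0 (mod 7).
  Combine with x ≡ 4 (mod 13): since gcd(7, 13) = 1, we get a unique residue mod 91.
    Write x = 0 + 7·t and substitute into x ≡ 4 (mod 13): 7·t ≡ 4 − 0 = 4 (mod 13).
    The inverse of 7 mod 13 is 2 (since 7·2 = 14 = 1·13 + 1), so t ≡ 2·4 = 8 ≡ 8 (mod 13).
    Then x = 0 + 7·8 = 56, valid modulo lcm(7, 13) = 91: x ≡ 56 (mod 91).
  Combine with x ≡ 0 (mod 4): since gcd(91, 4) = 1, we get a unique residue mod 364.
    Write x = 56 + 91·t and substitute into x ≡ 0 (mod 4): 91·t ≡ 0 − 56 = -56 (mod 4).
    Reduce coefficients mod 4: 3·t ≡ 0 (mod 4).
    The inverse of 3 mod 4 is 3 (since 3·3 = 9 = 2·4 + 1), so t ≡ 3·0 = 0 ≡ 0 (mod 4).
    Then x = 56 + 91·0 = 56, valid modulo lcm(91, 4) = 364: x ≡ 56 (mod 364).
Verify: 56 mod 7 = 0 ✓, 56 mod 13 = 4 ✓, 56 mod 4 = 0 ✓.

x ≡ 56 (mod 364).


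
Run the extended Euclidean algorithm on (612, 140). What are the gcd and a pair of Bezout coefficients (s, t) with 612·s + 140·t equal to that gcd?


Euclidean algorithm on (612, 140) — divide until remainder is 0:
  612 = 4 · 140 + 52
  140 = 2 · 52 + 36
  52 = 1 · 36 + 16
  36 = 2 · 16 + 4
  16 = 4 · 4 + 0
gcd(612, 140) = 4.
Track Bezout coefficients alongside the remainders: start with r₀ = 612 = a·1 + b·0 (s = 1, t = 0) and r₁ = 140 = a·0 + b·1 (s = 0, t = 1); each new remainder r_{k+1} = r_{k-1} − q_k·r_k inherits s_{k+1} = s_{k-1} − q_k·s_k, t_{k+1} = t_{k-1} − q_k·t_k, so r_k = a·s_k + b·t_k at every step:
  q = 4: r = 52, s = 1 − 4·0 = 1, t = 0 − 4·1 = -4  (check: 612·1 + 140·(-4) = 52)
  q = 2: r = 36, s = 0 − 2·1 = -2, t = 1 − 2·(-4) = 9  (check: 612·(-2) + 140·9 = 36)
  q = 1: r = 16, s = 1 − 1·(-2) = 3, t = -4 − 1·9 = -13  (check: 612·3 + 140·(-13) = 16)
  q = 2: r = 4, s = -2 − 2·3 = -8, t = 9 − 2·(-13) = 35  (check: 612·(-8) + 140·35 = 4)
The row with r = 4 (the gcd) gives the Bezout coefficients s = -8, t = 35.
Result: 612 · (-8) + 140 · (35) = 4.

gcd(612, 140) = 4; s = -8, t = 35 (check: 612·(-8) + 140·35 = 4).


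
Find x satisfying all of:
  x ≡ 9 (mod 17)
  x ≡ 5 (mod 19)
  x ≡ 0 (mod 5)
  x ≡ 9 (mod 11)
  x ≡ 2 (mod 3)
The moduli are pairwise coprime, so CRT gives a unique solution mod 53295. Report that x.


Product of moduli M = 17 · 19 · 5 · 11 · 3 = 53295.
Merge one congruence at a time:
  Start: x ≡ 9 (mod 17).
  Combine with x ≡ 5 (mod 19); new modulus lcm = 323.
    Write x = 9 + 17·t and substitute into x ≡ 5 (mod 19): 17·t ≡ 5 − 9 = -4 (mod 19).
    Reduce coefficients mod 19: 17·t ≡ 15 (mod 19).
    The inverse of 17 mod 19 is 9 (since 17·9 = 153 = 8·19 + 1), so t ≡ 9·15 = 135 ≡ 2 (mod 19).
    Then x = 9 + 17·2 = 43, valid modulo lcm(17, 19) = 323: x ≡ 43 (mod 323).
  Combine with x ≡ 0 (mod 5); new modulus lcm = 1615.
    Write x = 43 + 323·t and substitute into x ≡ 0 (mod 5): 323·t ≡ 0 − 43 = -43 (mod 5).
    Reduce coefficients mod 5: 3·t ≡ 2 (mod 5).
    The inverse of 3 mod 5 is 2 (since 3·2 = 6 = 1·5 + 1), so t ≡ 2·2 = 4 ≡ 4 (mod 5).
    Then x = 43 + 323·4 = 1335, valid modulo lcm(323, 5) = 1615: x ≡ 1335 (mod 1615).
  Combine with x ≡ 9 (mod 11); new modulus lcm = 17765.
    Write x = 1335 + 1615·t and substitute into x ≡ 9 (mod 11): 1615·t ≡ 9 − 1335 = -1326 (mod 11).
    Reduce coefficients mod 11: 9·t ≡ 5 (mod 11).
    The inverse of 9 mod 11 is 5 (since 9·5 = 45 = 4·11 + 1), so t ≡ 5·5 = 25 ≡ 3 (mod 11).
    Then x = 1335 + 1615·3 = 6180, valid modulo lcm(1615, 11) = 17765: x ≡ 6180 (mod 17765).
  Combine with x ≡ 2 (mod 3); new modulus lcm = 53295.
    Write x = 6180 + 17765·t and substitute into x ≡ 2 (mod 3): 17765·t ≡ 2 − 6180 = -6178 (mod 3).
    Reduce coefficients mod 3: 2·t ≡ 2 (mod 3).
    The inverse of 2 mod 3 is 2 (since 2·2 = 4 = 1·3 + 1), so t ≡ 2·2 = 4 ≡ 1 (mod 3).
    Then x = 6180 + 17765·1 = 23945, valid modulo lcm(17765, 3) = 53295: x ≡ 23945 (mod 53295).
Verify against each original: 23945 mod 17 = 9, 23945 mod 19 = 5, 23945 mod 5 = 0, 23945 mod 11 = 9, 23945 mod 3 = 2.

x ≡ 23945 (mod 53295).


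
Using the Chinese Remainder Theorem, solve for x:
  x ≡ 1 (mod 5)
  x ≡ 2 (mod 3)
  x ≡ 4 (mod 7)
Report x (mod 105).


Moduli 5, 3, 7 are pairwise coprime; by CRT there is a unique solution modulo M = 5 · 3 · 7 = 105.
Solve pairwise, accumulating the modulus:
  Start with x ≡ 1 (mod 5).
  Combine with x ≡ 2 (mod 3): since gcd(5, 3) = 1, we get a unique residue mod 15.
    Write x = 1 + 5·t and substitute into x ≡ 2 (mod 3): 5·t ≡ 2 − 1 = 1 (mod 3).
    Reduce coefficients mod 3: 2·t ≡ 1 (mod 3).
    The inverse of 2 mod 3 is 2 (since 2·2 = 4 = 1·3 + 1), so t ≡ 2·1 = 2 ≡ 2 (mod 3).
    Then x = 1 + 5·2 = 11, valid modulo lcm(5, 3) = 15: x ≡ 11 (mod 15).
  Combine with x ≡ 4 (mod 7): since gcd(15, 7) = 1, we get a unique residue mod 105.
    Write x = 11 + 15·t and substitute into x ≡ 4 (mod 7): 15·t ≡ 4 − 11 = -7 (mod 7).
    Reduce coefficients mod 7: 1·t ≡ 0 (mod 7).
    So t ≡ 0 (mod 7).
    Then x = 11 + 15·0 = 11, valid modulo lcm(15, 7) = 105: x ≡ 11 (mod 105).
Verify: 11 mod 5 = 1 ✓, 11 mod 3 = 2 ✓, 11 mod 7 = 4 ✓.

x ≡ 11 (mod 105).


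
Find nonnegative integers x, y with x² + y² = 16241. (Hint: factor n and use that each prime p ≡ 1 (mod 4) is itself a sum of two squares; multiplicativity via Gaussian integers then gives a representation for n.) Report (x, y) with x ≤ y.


Step 1: Factor n = 16241 = 109 · 149.
Step 2: Check the mod-4 condition on each prime factor: 109 ≡ 1 (mod 4), exponent 1; 149 ≡ 1 (mod 4), exponent 1.
All primes ≡ 3 (mod 4) appear to even exponent (or don't appear), so by the two-squares theorem n IS expressible as a sum of two squares.
Step 3: Build a representation. Here n = 109 · 149 is a product of primes ≡ 1 (mod 4). Each prime p ≡ 1 (mod 4) is itself a sum of two squares; find a² by testing p − a² for a perfect square:
  109: 109 − 1² = 108, 109 − 2² = 105, 109 − 3² = 100 = 10² ⇒ 109 = 3² + 10².
  149: 149 − 1² = 148, 149 − 2² = 145, 149 − 3² = 140, 149 − 4² = 133, 149 − 5² = 124, 149 − 6² = 113, 149 − 7² = 100 = 10² ⇒ 149 = 7² + 10².
  Combine using the Brahmagupta–Fibonacci identity (a² + b²)(c² + d²) = (ac − bd)² + (ad + bc)² = (ac + bd)² + (ad − bc)²:
  109 · 149 = 16241: from (3² + 10²)(7² + 10²), take (3·7 − 10·10, 3·10 + 10·7) = (21 − 100, 30 + 70) = (-79, 100); dropping signs (only squares matter) gives (79, 100); check 79² + 100² = 6241 + 10000 = 16241 ✓.
Step 4: Order so x ≤ y and verify: 79² + 100² = 6241 + 10000 = 16241 = n. ✓

n = 16241 = 79² + 100² (one valid representation with x ≤ y).


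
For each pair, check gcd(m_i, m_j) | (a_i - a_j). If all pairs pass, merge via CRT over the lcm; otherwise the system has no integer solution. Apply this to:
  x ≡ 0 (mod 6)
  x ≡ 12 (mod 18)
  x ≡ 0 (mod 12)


Moduli 6, 18, 12 are not pairwise coprime, so CRT works modulo lcm(m_i) when all pairwise compatibility conditions hold.
Pairwise compatibility: gcd(m_i, m_j) must divide a_i - a_j for every pair.
Merge one congruence at a time:
  Start: x ≡ 0 (mod 6).
  Combine with x ≡ 12 (mod 18): gcd(6, 18) = 6; 12 - 0 = 12, which IS divisible by 6, so compatible.
    Write x = 0 + 6·t and substitute into x ≡ 12 (mod 18): 6·t ≡ 12 − 0 = 12 (mod 18).
    Divide the congruence (and modulus) by g = 6: 1·t ≡ 2 (mod 3).
    So t ≡ 2 (mod 3).
    Then x = 0 + 6·2 = 12, valid modulo lcm(6, 18) = 18: x ≡ 12 (mod 18).
  Combine with x ≡ 0 (mod 12): gcd(18, 12) = 6; 0 - 12 = -12, which IS divisible by 6, so compatible.
    Write x = 12 + 18·t and substitute into x ≡ 0 (mod 12): 18·t ≡ 0 − 12 = -12 (mod 12).
    Divide the congruence (and modulus) by g = 6: 3·t ≡ -2 (mod 2).
    Reduce coefficients mod 2: 1·t ≡ 0 (mod 2).
    So t ≡ 0 (mod 2).
    Then x = 12 + 18·0 = 12, valid modulo lcm(18, 12) = 36: x ≡ 12 (mod 36).
Verify: 12 mod 6 = 0, 12 mod 18 = 12, 12 mod 12 = 0.

x ≡ 12 (mod 36).


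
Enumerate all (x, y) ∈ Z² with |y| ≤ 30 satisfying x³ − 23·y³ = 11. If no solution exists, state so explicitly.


The equation is x³ - 23y³ = 11. For fixed y, x³ = 23·y³ + 11, so a solution requires the RHS to be a perfect cube.
Strategy: iterate y from -30 to 30, compute RHS = 23·y³ + 11, and check whether it is a (positive or negative) perfect cube.
Check small values of y:
  y = 0: RHS = 11 is not a perfect cube.
  y = 1: RHS = 34 is not a perfect cube.
  y = -1: RHS = -12 is not a perfect cube.
  y = 2: RHS = 195 is not a perfect cube.
  y = -2: RHS = -173 is not a perfect cube.
  y = 3: RHS = 632 is not a perfect cube.
  y = -3: RHS = -610 is not a perfect cube.
Continuing the search up to |y| = 30 finds no solutions either.
No (x, y) in the scanned range satisfies the equation.

No integer solutions with |y| ≤ 30.


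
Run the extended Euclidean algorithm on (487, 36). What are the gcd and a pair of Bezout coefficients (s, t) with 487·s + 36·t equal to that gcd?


Euclidean algorithm on (487, 36) — divide until remainder is 0:
  487 = 13 · 36 + 19
  36 = 1 · 19 + 17
  19 = 1 · 17 + 2
  17 = 8 · 2 + 1
  2 = 2 · 1 + 0
gcd(487, 36) = 1.
Track Bezout coefficients alongside the remainders: start with r₀ = 487 = a·1 + b·0 (s = 1, t = 0) and r₁ = 36 = a·0 + b·1 (s = 0, t = 1); each new remainder r_{k+1} = r_{k-1} − q_k·r_k inherits s_{k+1} = s_{k-1} − q_k·s_k, t_{k+1} = t_{k-1} − q_k·t_k, so r_k = a·s_k + b·t_k at every step:
  q = 13: r = 19, s = 1 − 13·0 = 1, t = 0 − 13·1 = -13  (check: 487·1 + 36·(-13) = 19)
  q = 1: r = 17, s = 0 − 1·1 = -1, t = 1 − 1·(-13) = 14  (check: 487·(-1) + 36·14 = 17)
  q = 1: r = 2, s = 1 − 1·(-1) = 2, t = -13 − 1·14 = -27  (check: 487·2 + 36·(-27) = 2)
  q = 8: r = 1, s = -1 − 8·2 = -17, t = 14 − 8·(-27) = 230  (check: 487·(-17) + 36·230 = 1)
The row with r = 1 (the gcd) gives the Bezout coefficients s = -17, t = 230.
Result: 487 · (-17) + 36 · (230) = 1.

gcd(487, 36) = 1; s = -17, t = 230 (check: 487·(-17) + 36·230 = 1).


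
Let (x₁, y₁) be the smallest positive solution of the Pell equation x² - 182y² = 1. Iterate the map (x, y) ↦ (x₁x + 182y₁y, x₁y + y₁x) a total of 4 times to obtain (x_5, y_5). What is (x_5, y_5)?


Step 1: Find the fundamental solution (x₁, y₁) of x² - 182y² = 1.
  Expand √182 as a continued fraction. a₀ = ⌊√182⌋ = 13; iterate m_{k+1} = d_k·a_k − m_k, d_{k+1} = (182 − m_{k+1}²)/d_k, a_{k+1} = ⌊(a₀ + m_{k+1})/d_{k+1}⌋ (starting m₀ = 0, d₀ = 1), with convergents p_k = a_k·p_{k-1} + p_{k-2}, q_k = a_k·q_{k-1} + q_{k-2} (p₋₁ = 1, q₋₁ = 0):
  k = 0: a₀ = 13; p₀/q₀ = 13/1; p₀² − 182·q₀² = 169 − 182 = -13.
  k = 1: m = 13, d = 13, a = ⌊(13 + 13)/13⌋ = 2; p/q = (2·13 + 1)/(2·1 + 0) = 27/2; p² − 182·q² = 729 − 728 = 1.
  The first convergent with p² − 182·q² = 1 gives the fundamental solution (x₁, y₁) = (27, 2).
Step 2: Apply the recurrence (x_{n+1}, y_{n+1}) = (x₁x_n + 182y₁y_n, x₁y_n + y₁x_n) repeatedly.
  From (x_1, y_1) = (27, 2): x_2 = 27·27 + 182·2·2 = 1457; y_2 = 27·2 + 2·27 = 108.
  From (x_2, y_2) = (1457, 108): x_3 = 27·1457 + 182·2·108 = 78651; y_3 = 27·108 + 2·1457 = 5830.
  From (x_3, y_3) = (78651, 5830): x_4 = 27·78651 + 182·2·5830 = 4245697; y_4 = 27·5830 + 2·78651 = 314712.
  From (x_4, y_4) = (4245697, 314712): x_5 = 27·4245697 + 182·2·314712 = 229188987; y_5 = 27·314712 + 2·4245697 = 16988618.
Step 3: Verify x_5² - 182·y_5² = 52527591762086169 - 52527591762086168 = 1 (should be 1). ✓

(x_1, y_1) = (27, 2); (x_5, y_5) = (229188987, 16988618).


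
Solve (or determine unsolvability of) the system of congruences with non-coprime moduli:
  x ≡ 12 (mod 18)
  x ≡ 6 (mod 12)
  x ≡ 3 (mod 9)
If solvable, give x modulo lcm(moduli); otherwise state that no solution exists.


Moduli 18, 12, 9 are not pairwise coprime, so CRT works modulo lcm(m_i) when all pairwise compatibility conditions hold.
Pairwise compatibility: gcd(m_i, m_j) must divide a_i - a_j for every pair.
Merge one congruence at a time:
  Start: x ≡ 12 (mod 18).
  Combine with x ≡ 6 (mod 12): gcd(18, 12) = 6; 6 - 12 = -6, which IS divisible by 6, so compatible.
    Write x = 12 + 18·t and substitute into x ≡ 6 (mod 12): 18·t ≡ 6 − 12 = -6 (mod 12).
    Divide the congruence (and modulus) by g = 6: 3·t ≡ -1 (mod 2).
    Reduce coefficients mod 2: 1·t ≡ 1 (mod 2).
    So t ≡ 1 (mod 2).
    Then x = 12 + 18·1 = 30, valid modulo lcm(18, 12) = 36: x ≡ 30 (mod 36).
  Combine with x ≡ 3 (mod 9): gcd(36, 9) = 9; 3 - 30 = -27, which IS divisible by 9, so compatible.
    Write x = 30 + 36·t and substitute into x ≡ 3 (mod 9): 36·t ≡ 3 − 30 = -27 (mod 9).
    Divide the congruence (and modulus) by g = 9: 4·t ≡ -3 (mod 1).
    Modulo 1 every t works; take t = 0.
    Then x = 30 + 36·0 = 30, valid modulo lcm(36, 9) = 36: x ≡ 30 (mod 36).
Verify: 30 mod 18 = 12, 30 mod 12 = 6, 30 mod 9 = 3.

x ≡ 30 (mod 36).


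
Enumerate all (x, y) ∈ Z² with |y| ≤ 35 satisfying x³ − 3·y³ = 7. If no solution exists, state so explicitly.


The equation is x³ - 3y³ = 7. For fixed y, x³ = 3·y³ + 7, so a solution requires the RHS to be a perfect cube.
Strategy: iterate y from -35 to 35, compute RHS = 3·y³ + 7, and check whether it is a (positive or negative) perfect cube.
Check small values of y:
  y = 0: RHS = 7 is not a perfect cube.
  y = 1: RHS = 10 is not a perfect cube.
  y = -1: RHS = 4 is not a perfect cube.
  y = 2: RHS = 31 is not a perfect cube.
  y = -2: RHS = -17 is not a perfect cube.
  y = 3: RHS = 88 is not a perfect cube.
  y = -3: RHS = -74 is not a perfect cube.
Continuing the search up to |y| = 35 finds no solutions either.
No (x, y) in the scanned range satisfies the equation.

No integer solutions with |y| ≤ 35.


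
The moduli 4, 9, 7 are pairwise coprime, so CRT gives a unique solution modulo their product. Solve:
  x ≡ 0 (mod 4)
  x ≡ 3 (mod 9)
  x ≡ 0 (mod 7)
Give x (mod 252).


Moduli 4, 9, 7 are pairwise coprime; by CRT there is a unique solution modulo M = 4 · 9 · 7 = 252.
Solve pairwise, accumulating the modulus:
  Start with x ≡ 0 (mod 4).
  Combine with x ≡ 3 (mod 9): since gcd(4, 9) = 1, we get a unique residue mod 36.
    Write x = 0 + 4·t and substitute into x ≡ 3 (mod 9): 4·t ≡ 3 − 0 = 3 (mod 9).
    The inverse of 4 mod 9 is 7 (since 4·7 = 28 = 3·9 + 1), so t ≡ 7·3 = 21 ≡ 3 (mod 9).
    Then x = 0 + 4·3 = 12, valid modulo lcm(4, 9) = 36: x ≡ 12 (mod 36).
  Combine with x ≡ 0 (mod 7): since gcd(36, 7) = 1, we get a unique residue mod 252.
    Write x = 12 + 36·t and substitute into x ≡ 0 (mod 7): 36·t ≡ 0 − 12 = -12 (mod 7).
    Reduce coefficients mod 7: 1·t ≡ 2 (mod 7).
    So t ≡ 2 (mod 7).
    Then x = 12 + 36·2 = 84, valid modulo lcm(36, 7) = 252: x ≡ 84 (mod 252).
Verify: 84 mod 4 = 0 ✓, 84 mod 9 = 3 ✓, 84 mod 7 = 0 ✓.

x ≡ 84 (mod 252).


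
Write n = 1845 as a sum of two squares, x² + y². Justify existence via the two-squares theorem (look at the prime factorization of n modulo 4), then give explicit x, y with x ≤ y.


Step 1: Factor n = 1845 = 3^2 · 5 · 41.
Step 2: Check the mod-4 condition on each prime factor: 3 ≡ 3 (mod 4), exponent 2 (must be even); 5 ≡ 1 (mod 4), exponent 1; 41 ≡ 1 (mod 4), exponent 1.
All primes ≡ 3 (mod 4) appear to even exponent (or don't appear), so by the two-squares theorem n IS expressible as a sum of two squares.
Step 3: Build a representation. Group n = k² · m with k = 3 and m = 5 · 41 = 205 (a product of primes ≡ 1 (mod 4)); a representation of m scales to one of n via (k·x)² + (k·y)² = k²(x² + y²). Each prime p ≡ 1 (mod 4) is itself a sum of two squares; find a² by testing p − a² for a perfect square:
  5: 5 − 1² = 4 = 2² ⇒ 5 = 1² + 2².
  41: 41 − 1² = 40, 41 − 2² = 37, 41 − 3² = 32, 41 − 4² = 25 = 5² ⇒ 41 = 4² + 5².
  Combine using the Brahmagupta–Fibonacci identity (a² + b²)(c² + d²) = (ac − bd)² + (ad + bc)² = (ac + bd)² + (ad − bc)²:
  5 · 41 = 205: from (1² + 2²)(4² + 5²), take (1·4 − 2·5, 1·5 + 2·4) = (4 − 10, 5 + 8) = (-6, 13); dropping signs (only squares matter) gives (6, 13); check 6² + 13² = 36 + 169 = 205 ✓.
  Scale by k = 3: (3·6, 3·13) = (18, 39).
Step 4: Order so x ≤ y and verify: 18² + 39² = 324 + 1521 = 1845 = n. ✓

n = 1845 = 18² + 39² (one valid representation with x ≤ y).


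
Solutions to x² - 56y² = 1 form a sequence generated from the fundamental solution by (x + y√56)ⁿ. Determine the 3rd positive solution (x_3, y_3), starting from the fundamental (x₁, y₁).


Step 1: Find the fundamental solution (x₁, y₁) of x² - 56y² = 1.
  Expand √56 as a continued fraction. a₀ = ⌊√56⌋ = 7; iterate m_{k+1} = d_k·a_k − m_k, d_{k+1} = (56 − m_{k+1}²)/d_k, a_{k+1} = ⌊(a₀ + m_{k+1})/d_{k+1}⌋ (starting m₀ = 0, d₀ = 1), with convergents p_k = a_k·p_{k-1} + p_{k-2}, q_k = a_k·q_{k-1} + q_{k-2} (p₋₁ = 1, q₋₁ = 0):
  k = 0: a₀ = 7; p₀/q₀ = 7/1; p₀² − 56·q₀² = 49 − 56 = -7.
  k = 1: m = 7, d = 7, a = ⌊(7 + 7)/7⌋ = 2; p/q = (2·7 + 1)/(2·1 + 0) = 15/2; p² − 56·q² = 225 − 224 = 1.
  The first convergent with p² − 56·q² = 1 gives the fundamental solution (x₁, y₁) = (15, 2).
Step 2: Apply the recurrence (x_{n+1}, y_{n+1}) = (x₁x_n + 56y₁y_n, x₁y_n + y₁x_n) repeatedly.
  From (x_1, y_1) = (15, 2): x_2 = 15·15 + 56·2·2 = 449; y_2 = 15·2 + 2·15 = 60.
  From (x_2, y_2) = (449, 60): x_3 = 15·449 + 56·2·60 = 13455; y_3 = 15·60 + 2·449 = 1798.
Step 3: Verify x_3² - 56·y_3² = 181037025 - 181037024 = 1 (should be 1). ✓

(x_1, y_1) = (15, 2); (x_3, y_3) = (13455, 1798).


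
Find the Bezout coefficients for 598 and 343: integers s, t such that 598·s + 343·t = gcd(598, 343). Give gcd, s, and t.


Euclidean algorithm on (598, 343) — divide until remainder is 0:
  598 = 1 · 343 + 255
  343 = 1 · 255 + 88
  255 = 2 · 88 + 79
  88 = 1 · 79 + 9
  79 = 8 · 9 + 7
  9 = 1 · 7 + 2
  7 = 3 · 2 + 1
  2 = 2 · 1 + 0
gcd(598, 343) = 1.
Track Bezout coefficients alongside the remainders: start with r₀ = 598 = a·1 + b·0 (s = 1, t = 0) and r₁ = 343 = a·0 + b·1 (s = 0, t = 1); each new remainder r_{k+1} = r_{k-1} − q_k·r_k inherits s_{k+1} = s_{k-1} − q_k·s_k, t_{k+1} = t_{k-1} − q_k·t_k, so r_k = a·s_k + b·t_k at every step:
  q = 1: r = 255, s = 1 − 1·0 = 1, t = 0 − 1·1 = -1  (check: 598·1 + 343·(-1) = 255)
  q = 1: r = 88, s = 0 − 1·1 = -1, t = 1 − 1·(-1) = 2  (check: 598·(-1) + 343·2 = 88)
  q = 2: r = 79, s = 1 − 2·(-1) = 3, t = -1 − 2·2 = -5  (check: 598·3 + 343·(-5) = 79)
  q = 1: r = 9, s = -1 − 1·3 = -4, t = 2 − 1·(-5) = 7  (check: 598·(-4) + 343·7 = 9)
  q = 8: r = 7, s = 3 − 8·(-4) = 35, t = -5 − 8·7 = -61  (check: 598·35 + 343·(-61) = 7)
  q = 1: r = 2, s = -4 − 1·35 = -39, t = 7 − 1·(-61) = 68  (check: 598·(-39) + 343·68 = 2)
  q = 3: r = 1, s = 35 − 3·(-39) = 152, t = -61 − 3·68 = -265  (check: 598·152 + 343·(-265) = 1)
The row with r = 1 (the gcd) gives the Bezout coefficients s = 152, t = -265.
Result: 598 · (152) + 343 · (-265) = 1.

gcd(598, 343) = 1; s = 152, t = -265 (check: 598·152 + 343·(-265) = 1).


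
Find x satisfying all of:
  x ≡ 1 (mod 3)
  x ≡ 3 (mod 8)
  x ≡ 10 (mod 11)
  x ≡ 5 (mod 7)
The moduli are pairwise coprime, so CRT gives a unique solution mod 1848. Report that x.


Product of moduli M = 3 · 8 · 11 · 7 = 1848.
Merge one congruence at a time:
  Start: x ≡ 1 (mod 3).
  Combine with x ≡ 3 (mod 8); new modulus lcm = 24.
    Write x = 1 + 3·t and substitute into x ≡ 3 (mod 8): 3·t ≡ 3 − 1 = 2 (mod 8).
    The inverse of 3 mod 8 is 3 (since 3·3 = 9 = 1·8 + 1), so t ≡ 3·2 = 6 ≡ 6 (mod 8).
    Then x = 1 + 3·6 = 19, valid modulo lcm(3, 8) = 24: x ≡ 19 (mod 24).
  Combine with x ≡ 10 (mod 11); new modulus lcm = 264.
    Write x = 19 + 24·t and substitute into x ≡ 10 (mod 11): 24·t ≡ 10 − 19 = -9 (mod 11).
    Reduce coefficients mod 11: 2·t ≡ 2 (mod 11).
    The inverse of 2 mod 11 is 6 (since 2·6 = 12 = 1·11 + 1), so t ≡ 6·2 = 12 ≡ 1 (mod 11).
    Then x = 19 + 24·1 = 43, valid modulo lcm(24, 11) = 264: x ≡ 43 (mod 264).
  Combine with x ≡ 5 (mod 7); new modulus lcm = 1848.
    Write x = 43 + 264·t and substitute into x ≡ 5 (mod 7): 264·t ≡ 5 − 43 = -38 (mod 7).
    Reduce coefficients mod 7: 5·t ≡ 4 (mod 7).
    The inverse of 5 mod 7 is 3 (since 5·3 = 15 = 2·7 + 1), so t ≡ 3·4 = 12 ≡ 5 (mod 7).
    Then x = 43 + 264·5 = 1363, valid modulo lcm(264, 7) = 1848: x ≡ 1363 (mod 1848).
Verify against each original: 1363 mod 3 = 1, 1363 mod 8 = 3, 1363 mod 11 = 10, 1363 mod 7 = 5.

x ≡ 1363 (mod 1848).
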